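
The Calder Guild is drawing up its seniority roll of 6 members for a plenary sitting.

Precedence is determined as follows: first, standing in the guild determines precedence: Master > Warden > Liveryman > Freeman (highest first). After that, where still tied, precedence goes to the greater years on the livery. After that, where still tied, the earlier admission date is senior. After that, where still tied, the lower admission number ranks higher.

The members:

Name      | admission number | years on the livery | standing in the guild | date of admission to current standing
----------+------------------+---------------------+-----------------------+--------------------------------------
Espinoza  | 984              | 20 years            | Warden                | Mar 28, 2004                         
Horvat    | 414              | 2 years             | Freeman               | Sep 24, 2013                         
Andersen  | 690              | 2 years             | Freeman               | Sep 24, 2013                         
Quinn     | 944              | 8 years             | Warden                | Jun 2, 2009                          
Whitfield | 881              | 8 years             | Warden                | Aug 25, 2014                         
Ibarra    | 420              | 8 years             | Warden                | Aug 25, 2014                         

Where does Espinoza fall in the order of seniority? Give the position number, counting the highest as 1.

1

By standing in the guild: Espinoza, Quinn, Ibarra and Whitfield (Warden); then Horvat and Andersen (Freeman).
Among Espinoza, Quinn, Ibarra and Whitfield, by years on the livery (higher first): Espinoza (20 years) before Quinn, Ibarra and Whitfield (8 years).
Among Quinn, Ibarra and Whitfield, by date of admission to current standing (earlier first): Quinn (Jun 2, 2009) before Ibarra and Whitfield (Aug 25, 2014).
Among Ibarra and Whitfield, by admission number (lower first): Ibarra (420) before Whitfield (881).
Horvat and Andersen both have years on the livery 2 years, so the next rule applies.
Horvat and Andersen both have date of admission to current standing Sep 24, 2013, so the next rule applies.
Among Horvat and Andersen, by admission number (lower first): Horvat (414) before Andersen (690).
Order: Espinoza, Quinn, Ibarra, Whitfield, Horvat, Andersen. So position 1.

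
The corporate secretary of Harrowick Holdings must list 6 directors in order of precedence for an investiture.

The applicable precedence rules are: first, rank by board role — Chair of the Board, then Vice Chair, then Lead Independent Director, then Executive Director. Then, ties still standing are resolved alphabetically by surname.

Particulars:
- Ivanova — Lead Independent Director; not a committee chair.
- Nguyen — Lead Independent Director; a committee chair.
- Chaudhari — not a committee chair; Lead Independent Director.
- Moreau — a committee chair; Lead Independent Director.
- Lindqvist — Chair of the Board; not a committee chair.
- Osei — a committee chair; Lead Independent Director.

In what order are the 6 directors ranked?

By board role: Lindqvist (Chair of the Board); then Chaudhari, Ivanova, Moreau, Nguyen and Osei (Lead Independent Director).
Among Chaudhari, Ivanova, Moreau, Nguyen and Osei, alphabetically by surname: Chaudhari before Ivanova before Moreau before Nguyen before Osei.
Full order: Lindqvist, Chaudhari, Ivanova, Moreau, Nguyen, Osei.

Lindqvist, Chaudhari, Ivanova, Moreau, Nguyen, Osei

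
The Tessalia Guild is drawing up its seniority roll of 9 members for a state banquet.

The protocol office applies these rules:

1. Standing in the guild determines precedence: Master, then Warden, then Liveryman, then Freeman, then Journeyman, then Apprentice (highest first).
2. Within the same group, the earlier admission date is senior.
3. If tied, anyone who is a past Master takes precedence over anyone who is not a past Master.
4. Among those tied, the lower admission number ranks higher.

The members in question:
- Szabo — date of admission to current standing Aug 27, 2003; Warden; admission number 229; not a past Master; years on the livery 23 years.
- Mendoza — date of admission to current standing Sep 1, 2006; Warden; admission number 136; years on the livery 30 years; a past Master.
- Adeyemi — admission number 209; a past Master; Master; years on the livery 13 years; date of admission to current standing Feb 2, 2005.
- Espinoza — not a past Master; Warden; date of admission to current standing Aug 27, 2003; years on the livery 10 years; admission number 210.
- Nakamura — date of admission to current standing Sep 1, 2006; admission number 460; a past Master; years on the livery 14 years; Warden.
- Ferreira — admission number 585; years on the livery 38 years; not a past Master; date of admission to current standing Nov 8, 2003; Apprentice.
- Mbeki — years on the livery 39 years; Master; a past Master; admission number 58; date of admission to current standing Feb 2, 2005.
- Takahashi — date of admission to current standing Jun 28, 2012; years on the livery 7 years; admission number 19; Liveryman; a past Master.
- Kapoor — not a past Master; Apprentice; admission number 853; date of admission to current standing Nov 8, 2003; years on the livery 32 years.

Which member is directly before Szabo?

By standing in the guild: Mbeki and Adeyemi (Master); then Espinoza, Szabo, Mendoza and Nakamura (Warden); then Takahashi (Liveryman); then Ferreira and Kapoor (Apprentice).
Mbeki and Adeyemi both have date of admission to current standing Feb 2, 2005, so the next rule applies.
Mbeki and Adeyemi are each a past Master, so the next rule applies.
Among Mbeki and Adeyemi, by admission number (lower first): Mbeki (58) before Adeyemi (209).
Among Espinoza, Szabo, Mendoza and Nakamura, by date of admission to current standing (earlier first): Espinoza and Szabo (Aug 27, 2003) before Mendoza and Nakamura (Sep 1, 2006).
Espinoza and Szabo are each not a past Master, so the next rule applies.
Among Espinoza and Szabo, by admission number (lower first): Espinoza (210) before Szabo (229).
Mendoza and Nakamura are each a past Master, so the next rule applies.
Among Mendoza and Nakamura, by admission number (lower first): Mendoza (136) before Nakamura (460).
Ferreira and Kapoor both have date of admission to current standing Nov 8, 2003, so the next rule applies.
Ferreira and Kapoor are each not a past Master, so the next rule applies.
Among Ferreira and Kapoor, by admission number (lower first): Ferreira (585) before Kapoor (853).
Order: Mbeki, Adeyemi, Espinoza, Szabo, Mendoza, Nakamura, Takahashi, Ferreira, Kapoor.

Espinoza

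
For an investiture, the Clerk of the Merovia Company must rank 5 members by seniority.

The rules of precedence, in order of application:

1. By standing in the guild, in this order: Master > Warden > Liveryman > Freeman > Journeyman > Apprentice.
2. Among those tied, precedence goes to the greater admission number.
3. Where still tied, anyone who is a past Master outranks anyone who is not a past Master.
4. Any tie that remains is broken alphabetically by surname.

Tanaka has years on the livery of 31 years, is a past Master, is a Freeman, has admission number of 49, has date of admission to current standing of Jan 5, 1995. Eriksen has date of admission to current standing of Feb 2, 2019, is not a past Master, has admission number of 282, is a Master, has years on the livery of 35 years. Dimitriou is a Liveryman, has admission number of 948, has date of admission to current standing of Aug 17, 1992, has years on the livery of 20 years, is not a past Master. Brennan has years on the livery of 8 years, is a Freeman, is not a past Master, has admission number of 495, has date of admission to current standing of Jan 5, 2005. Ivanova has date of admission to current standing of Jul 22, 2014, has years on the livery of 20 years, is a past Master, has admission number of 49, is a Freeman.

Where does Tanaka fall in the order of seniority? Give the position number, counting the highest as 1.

By standing in the guild: Eriksen (Master); then Dimitriou (Liveryman); then Brennan, Ivanova and Tanaka (Freeman).
Among Brennan, Ivanova and Tanaka, by admission number (higher first): Brennan (495) before Ivanova and Tanaka (49).
Ivanova and Tanaka are each a past Master, so the next rule applies.
Among Ivanova and Tanaka, alphabetically by surname: Ivanova before Tanaka.
Order: Eriksen, Dimitriou, Brennan, Ivanova, Tanaka. So position 5.

5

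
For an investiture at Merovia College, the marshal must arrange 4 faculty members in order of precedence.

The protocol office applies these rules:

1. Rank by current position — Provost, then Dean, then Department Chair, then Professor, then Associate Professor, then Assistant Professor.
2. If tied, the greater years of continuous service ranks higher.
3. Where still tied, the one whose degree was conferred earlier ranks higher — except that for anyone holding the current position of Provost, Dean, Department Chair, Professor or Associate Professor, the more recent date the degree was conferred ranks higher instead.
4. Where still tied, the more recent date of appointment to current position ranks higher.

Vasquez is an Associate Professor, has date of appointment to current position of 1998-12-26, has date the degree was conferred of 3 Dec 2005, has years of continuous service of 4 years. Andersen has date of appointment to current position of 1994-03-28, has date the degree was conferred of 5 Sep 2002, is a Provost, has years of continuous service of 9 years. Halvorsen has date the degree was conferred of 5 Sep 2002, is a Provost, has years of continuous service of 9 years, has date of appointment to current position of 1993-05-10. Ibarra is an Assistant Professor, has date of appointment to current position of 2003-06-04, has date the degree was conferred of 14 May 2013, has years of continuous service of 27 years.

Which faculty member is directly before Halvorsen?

Andersen

By current position: Andersen and Halvorsen (Provost); then Vasquez (Associate Professor); then Ibarra (Assistant Professor).
Andersen and Halvorsen both have years of continuous service 9 years, so the next rule applies.
Andersen and Halvorsen both have date the degree was conferred 5 Sep 2002, so the next rule applies.
Among Andersen and Halvorsen, by date of appointment to current position (later first): Andersen (1994-03-28) before Halvorsen (1993-05-10).
Order: Andersen, Halvorsen, Vasquez, Ibarra.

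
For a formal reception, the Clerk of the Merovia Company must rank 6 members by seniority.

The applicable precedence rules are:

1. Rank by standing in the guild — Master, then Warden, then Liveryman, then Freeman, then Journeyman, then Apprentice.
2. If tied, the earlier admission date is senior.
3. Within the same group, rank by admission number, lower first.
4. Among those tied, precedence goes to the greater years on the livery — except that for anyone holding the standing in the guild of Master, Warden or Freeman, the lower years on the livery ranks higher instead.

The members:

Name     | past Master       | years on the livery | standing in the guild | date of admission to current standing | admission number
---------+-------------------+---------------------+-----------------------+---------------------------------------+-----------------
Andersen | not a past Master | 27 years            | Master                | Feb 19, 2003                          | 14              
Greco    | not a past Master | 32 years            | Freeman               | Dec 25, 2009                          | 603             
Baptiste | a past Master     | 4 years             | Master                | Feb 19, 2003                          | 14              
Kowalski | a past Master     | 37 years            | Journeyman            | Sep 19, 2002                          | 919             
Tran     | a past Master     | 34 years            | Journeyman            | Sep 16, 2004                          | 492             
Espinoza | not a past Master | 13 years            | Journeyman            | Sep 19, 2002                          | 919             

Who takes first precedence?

Baptiste

By standing in the guild: Baptiste and Andersen (Master); then Greco (Freeman); then Kowalski, Espinoza and Tran (Journeyman).
Baptiste and Andersen both have date of admission to current standing Feb 19, 2003, so the next rule applies.
Baptiste and Andersen both have admission number 14, so the next rule applies.
Among Baptiste and Andersen, by years on the livery (lower first) (reversed rule for this group): Baptiste (4 years) before Andersen (27 years).
Among Kowalski, Espinoza and Tran, by date of admission to current standing (earlier first): Kowalski and Espinoza (Sep 19, 2002) before Tran (Sep 16, 2004).
Kowalski and Espinoza both have admission number 919, so the next rule applies.
Among Kowalski and Espinoza, by years on the livery (higher first): Kowalski (37 years) before Espinoza (13 years).
Order: Baptiste, Andersen, Greco, Kowalski, Espinoza, Tran.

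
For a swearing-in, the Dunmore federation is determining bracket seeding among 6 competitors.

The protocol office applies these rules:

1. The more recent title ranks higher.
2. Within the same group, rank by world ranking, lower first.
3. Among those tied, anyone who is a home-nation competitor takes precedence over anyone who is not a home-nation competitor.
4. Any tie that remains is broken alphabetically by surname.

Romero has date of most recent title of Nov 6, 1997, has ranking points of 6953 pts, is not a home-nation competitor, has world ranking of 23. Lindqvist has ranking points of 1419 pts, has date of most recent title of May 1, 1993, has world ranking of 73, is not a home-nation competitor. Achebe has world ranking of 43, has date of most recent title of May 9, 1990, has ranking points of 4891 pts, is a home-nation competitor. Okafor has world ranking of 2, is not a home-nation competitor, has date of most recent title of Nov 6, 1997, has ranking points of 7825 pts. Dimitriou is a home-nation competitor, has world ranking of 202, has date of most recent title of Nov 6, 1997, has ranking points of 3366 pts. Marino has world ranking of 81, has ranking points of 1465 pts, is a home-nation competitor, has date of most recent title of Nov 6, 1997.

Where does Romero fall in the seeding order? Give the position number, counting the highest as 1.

By date of most recent title (later first): Okafor, Romero, Marino and Dimitriou (each Nov 6, 1997); then Lindqvist (May 1, 1993); then Achebe (May 9, 1990).
Among Okafor, Romero, Marino and Dimitriou, by world ranking (lower first): Okafor (2) before Romero (23) before Marino (81) before Dimitriou (202).
Order: Okafor, Romero, Marino, Dimitriou, Lindqvist, Achebe. So position 2.

2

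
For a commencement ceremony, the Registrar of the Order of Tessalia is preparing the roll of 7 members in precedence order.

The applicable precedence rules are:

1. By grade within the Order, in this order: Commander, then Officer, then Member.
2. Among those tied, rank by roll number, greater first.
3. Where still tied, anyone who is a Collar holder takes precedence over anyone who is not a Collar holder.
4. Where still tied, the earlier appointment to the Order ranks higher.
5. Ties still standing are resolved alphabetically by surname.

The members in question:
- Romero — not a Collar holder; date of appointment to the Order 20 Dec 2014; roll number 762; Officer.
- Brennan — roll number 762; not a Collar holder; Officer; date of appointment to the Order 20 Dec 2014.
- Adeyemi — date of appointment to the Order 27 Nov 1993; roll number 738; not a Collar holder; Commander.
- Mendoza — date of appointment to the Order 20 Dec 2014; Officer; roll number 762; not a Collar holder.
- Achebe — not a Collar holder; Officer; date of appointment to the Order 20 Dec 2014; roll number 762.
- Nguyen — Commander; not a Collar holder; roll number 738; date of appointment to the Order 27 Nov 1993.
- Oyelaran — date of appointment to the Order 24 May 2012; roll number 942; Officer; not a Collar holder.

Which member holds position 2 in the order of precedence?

By grade within the Order: Adeyemi and Nguyen (Commander); then Oyelaran, Achebe, Brennan, Mendoza and Romero (Officer).
Adeyemi and Nguyen both have roll number 738, so the next rule applies.
Adeyemi and Nguyen are each not a Collar holder, so the next rule applies.
Adeyemi and Nguyen both have date of appointment to the Order 27 Nov 1993, so the next rule applies.
Among Adeyemi and Nguyen, alphabetically by surname: Adeyemi before Nguyen.
Among Oyelaran, Achebe, Brennan, Mendoza and Romero, by roll number (higher first): Oyelaran (942) before Achebe, Brennan, Mendoza and Romero (762).
Achebe, Brennan, Mendoza and Romero are each not a Collar holder, so the next rule applies.
Achebe, Brennan, Mendoza and Romero all have date of appointment to the Order 20 Dec 2014, so the next rule applies.
Among Achebe, Brennan, Mendoza and Romero, alphabetically by surname: Achebe before Brennan before Mendoza before Romero.
Order: Adeyemi, Nguyen, Oyelaran, Achebe, Brennan, Mendoza, Romero.

Nguyen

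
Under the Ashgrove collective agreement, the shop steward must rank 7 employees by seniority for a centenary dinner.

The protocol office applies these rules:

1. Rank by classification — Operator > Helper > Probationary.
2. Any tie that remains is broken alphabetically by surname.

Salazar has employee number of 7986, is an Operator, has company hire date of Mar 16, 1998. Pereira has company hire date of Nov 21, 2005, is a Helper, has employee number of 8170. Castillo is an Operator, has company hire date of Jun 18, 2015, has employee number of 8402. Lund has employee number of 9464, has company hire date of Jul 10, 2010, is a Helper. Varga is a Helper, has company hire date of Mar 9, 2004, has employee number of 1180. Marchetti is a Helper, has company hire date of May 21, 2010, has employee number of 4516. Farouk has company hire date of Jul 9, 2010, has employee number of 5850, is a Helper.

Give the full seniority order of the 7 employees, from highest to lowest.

By classification: Castillo and Salazar (Operator); then Farouk, Lund, Marchetti, Pereira and Varga (Helper).
Among Castillo and Salazar, alphabetically by surname: Castillo before Salazar.
Among Farouk, Lund, Marchetti, Pereira and Varga, alphabetically by surname: Farouk before Lund before Marchetti before Pereira before Varga.
Full order: Castillo, Salazar, Farouk, Lund, Marchetti, Pereira, Varga.

Castillo, Salazar, Farouk, Lund, Marchetti, Pereira, Varga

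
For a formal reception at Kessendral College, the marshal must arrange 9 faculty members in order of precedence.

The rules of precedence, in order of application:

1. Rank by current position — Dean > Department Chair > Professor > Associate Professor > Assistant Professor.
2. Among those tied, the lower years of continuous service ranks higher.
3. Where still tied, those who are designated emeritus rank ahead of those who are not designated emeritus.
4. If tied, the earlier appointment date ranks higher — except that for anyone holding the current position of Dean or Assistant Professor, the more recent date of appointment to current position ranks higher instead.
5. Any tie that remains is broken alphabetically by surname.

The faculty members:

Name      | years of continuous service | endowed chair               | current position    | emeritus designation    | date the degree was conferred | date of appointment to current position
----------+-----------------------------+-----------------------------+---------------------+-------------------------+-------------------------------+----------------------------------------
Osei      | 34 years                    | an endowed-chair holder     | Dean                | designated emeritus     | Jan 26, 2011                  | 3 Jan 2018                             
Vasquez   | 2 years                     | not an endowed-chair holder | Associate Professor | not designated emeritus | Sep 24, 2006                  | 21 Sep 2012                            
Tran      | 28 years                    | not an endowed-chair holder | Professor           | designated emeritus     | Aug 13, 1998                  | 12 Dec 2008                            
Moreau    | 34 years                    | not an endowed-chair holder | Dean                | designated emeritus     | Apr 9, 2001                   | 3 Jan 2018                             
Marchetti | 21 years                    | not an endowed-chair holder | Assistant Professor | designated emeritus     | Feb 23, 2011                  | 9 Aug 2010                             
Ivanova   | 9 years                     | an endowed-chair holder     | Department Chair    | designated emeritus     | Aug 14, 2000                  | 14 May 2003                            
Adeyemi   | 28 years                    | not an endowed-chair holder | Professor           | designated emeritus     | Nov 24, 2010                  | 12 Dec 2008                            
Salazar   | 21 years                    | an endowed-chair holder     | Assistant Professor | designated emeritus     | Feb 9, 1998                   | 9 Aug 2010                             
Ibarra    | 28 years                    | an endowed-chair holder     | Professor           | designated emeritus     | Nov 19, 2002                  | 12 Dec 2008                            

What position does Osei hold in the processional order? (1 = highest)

2

By current position: Moreau and Osei (Dean); then Ivanova (Department Chair); then Adeyemi, Ibarra and Tran (Professor); then Vasquez (Associate Professor); then Marchetti and Salazar (Assistant Professor).
Moreau and Osei both have years of continuous service 34 years, so the next rule applies.
Moreau and Osei are each designated emeritus, so the next rule applies.
Moreau and Osei both have date of appointment to current position 3 Jan 2018, so the next rule applies.
Among Moreau and Osei, alphabetically by surname: Moreau before Osei.
Adeyemi, Ibarra and Tran all have years of continuous service 28 years, so the next rule applies.
Adeyemi, Ibarra and Tran are each designated emeritus, so the next rule applies.
Adeyemi, Ibarra and Tran all have date of appointment to current position 12 Dec 2008, so the next rule applies.
Among Adeyemi, Ibarra and Tran, alphabetically by surname: Adeyemi before Ibarra before Tran.
Marchetti and Salazar both have years of continuous service 21 years, so the next rule applies.
Marchetti and Salazar are each designated emeritus, so the next rule applies.
Marchetti and Salazar both have date of appointment to current position 9 Aug 2010, so the next rule applies.
Among Marchetti and Salazar, alphabetically by surname: Marchetti before Salazar.
Order: Moreau, Osei, Ivanova, Adeyemi, Ibarra, Tran, Vasquez, Marchetti, Salazar. So position 2.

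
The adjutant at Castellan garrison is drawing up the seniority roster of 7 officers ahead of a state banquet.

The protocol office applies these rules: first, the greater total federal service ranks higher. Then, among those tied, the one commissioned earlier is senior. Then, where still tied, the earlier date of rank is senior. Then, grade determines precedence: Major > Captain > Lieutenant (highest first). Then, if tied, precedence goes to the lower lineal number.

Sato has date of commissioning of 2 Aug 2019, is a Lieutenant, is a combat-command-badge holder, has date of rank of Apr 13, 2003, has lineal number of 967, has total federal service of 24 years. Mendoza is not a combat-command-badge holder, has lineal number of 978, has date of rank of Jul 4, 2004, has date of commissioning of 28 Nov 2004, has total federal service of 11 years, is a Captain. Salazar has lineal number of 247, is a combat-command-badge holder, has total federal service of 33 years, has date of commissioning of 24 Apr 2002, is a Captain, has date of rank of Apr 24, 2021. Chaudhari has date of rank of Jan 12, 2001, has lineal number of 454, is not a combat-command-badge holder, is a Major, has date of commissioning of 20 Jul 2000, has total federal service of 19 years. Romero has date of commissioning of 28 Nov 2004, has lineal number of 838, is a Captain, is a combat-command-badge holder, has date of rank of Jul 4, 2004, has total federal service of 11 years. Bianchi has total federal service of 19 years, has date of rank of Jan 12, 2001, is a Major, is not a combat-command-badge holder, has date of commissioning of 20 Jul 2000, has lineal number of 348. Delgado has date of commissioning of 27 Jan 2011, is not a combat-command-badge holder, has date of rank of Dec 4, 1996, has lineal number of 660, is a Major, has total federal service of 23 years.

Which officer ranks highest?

Salazar

By total federal service (higher first): Salazar (33 years); then Sato (24 years); then Delgado (23 years); then Bianchi and Chaudhari (both 19 years); then Romero and Mendoza (both 11 years).
Bianchi and Chaudhari both have date of commissioning 20 Jul 2000, so the next rule applies.
Bianchi and Chaudhari both have date of rank Jan 12, 2001, so the next rule applies.
Bianchi and Chaudhari are each Major, so the next rule applies.
Among Bianchi and Chaudhari, by lineal number (lower first): Bianchi (348) before Chaudhari (454).
Romero and Mendoza both have date of commissioning 28 Nov 2004, so the next rule applies.
Romero and Mendoza both have date of rank Jul 4, 2004, so the next rule applies.
Romero and Mendoza are each Captain, so the next rule applies.
Among Romero and Mendoza, by lineal number (lower first): Romero (838) before Mendoza (978).
Order: Salazar, Sato, Delgado, Bianchi, Chaudhari, Romero, Mendoza.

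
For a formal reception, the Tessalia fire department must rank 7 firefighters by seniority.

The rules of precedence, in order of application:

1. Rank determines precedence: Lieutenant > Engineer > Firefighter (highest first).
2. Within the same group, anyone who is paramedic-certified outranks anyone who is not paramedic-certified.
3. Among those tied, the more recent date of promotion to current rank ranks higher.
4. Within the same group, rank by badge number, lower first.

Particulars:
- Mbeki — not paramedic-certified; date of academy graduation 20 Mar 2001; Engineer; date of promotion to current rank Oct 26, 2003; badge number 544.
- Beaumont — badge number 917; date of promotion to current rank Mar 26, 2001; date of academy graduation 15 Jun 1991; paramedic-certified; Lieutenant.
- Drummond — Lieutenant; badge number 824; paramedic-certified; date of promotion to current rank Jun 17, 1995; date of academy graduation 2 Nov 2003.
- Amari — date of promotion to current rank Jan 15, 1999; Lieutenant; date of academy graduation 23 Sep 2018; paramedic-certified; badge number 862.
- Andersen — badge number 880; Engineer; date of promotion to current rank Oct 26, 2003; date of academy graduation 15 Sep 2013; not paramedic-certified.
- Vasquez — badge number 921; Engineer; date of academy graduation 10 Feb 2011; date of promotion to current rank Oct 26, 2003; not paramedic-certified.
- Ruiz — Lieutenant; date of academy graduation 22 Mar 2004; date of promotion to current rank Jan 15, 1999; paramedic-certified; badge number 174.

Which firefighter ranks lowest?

Vasquez

By rank: Beaumont, Ruiz, Amari and Drummond (Lieutenant); then Mbeki, Andersen and Vasquez (Engineer).
Beaumont, Ruiz, Amari and Drummond are each paramedic-certified, so the next rule applies.
Among Beaumont, Ruiz, Amari and Drummond, by date of promotion to current rank (later first): Beaumont (Mar 26, 2001) before Ruiz and Amari (Jan 15, 1999) before Drummond (Jun 17, 1995).
Among Ruiz and Amari, by badge number (lower first): Ruiz (174) before Amari (862).
Mbeki, Andersen and Vasquez are each not paramedic-certified, so the next rule applies.
Mbeki, Andersen and Vasquez all have date of promotion to current rank Oct 26, 2003, so the next rule applies.
Among Mbeki, Andersen and Vasquez, by badge number (lower first): Mbeki (544) before Andersen (880) before Vasquez (921).
Order: Beaumont, Ruiz, Amari, Drummond, Mbeki, Andersen, Vasquez.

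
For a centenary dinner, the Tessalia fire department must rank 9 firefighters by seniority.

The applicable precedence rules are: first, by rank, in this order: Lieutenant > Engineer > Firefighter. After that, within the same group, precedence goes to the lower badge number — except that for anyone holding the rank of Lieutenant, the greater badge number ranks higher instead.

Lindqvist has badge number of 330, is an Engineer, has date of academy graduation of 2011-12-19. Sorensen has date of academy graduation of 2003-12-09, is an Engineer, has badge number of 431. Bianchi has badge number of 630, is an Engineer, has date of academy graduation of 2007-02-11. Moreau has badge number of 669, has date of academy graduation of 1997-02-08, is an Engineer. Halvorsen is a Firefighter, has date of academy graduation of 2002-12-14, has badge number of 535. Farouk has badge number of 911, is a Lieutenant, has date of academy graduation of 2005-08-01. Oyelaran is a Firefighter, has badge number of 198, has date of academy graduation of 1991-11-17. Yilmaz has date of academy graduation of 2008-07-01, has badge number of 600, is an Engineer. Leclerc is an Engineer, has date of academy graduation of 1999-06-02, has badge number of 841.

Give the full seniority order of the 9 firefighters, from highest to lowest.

By rank: Farouk (Lieutenant); then Lindqvist, Sorensen, Yilmaz, Bianchi, Moreau and Leclerc (Engineer); then Oyelaran and Halvorsen (Firefighter).
Among Lindqvist, Sorensen, Yilmaz, Bianchi, Moreau and Leclerc, by badge number (lower first): Lindqvist (330) before Sorensen (431) before Yilmaz (600) before Bianchi (630) before Moreau (669) before Leclerc (841).
Among Oyelaran and Halvorsen, by badge number (lower first): Oyelaran (198) before Halvorsen (535).
Full order: Farouk, Lindqvist, Sorensen, Yilmaz, Bianchi, Moreau, Leclerc, Oyelaran, Halvorsen.

Farouk, Lindqvist, Sorensen, Yilmaz, Bianchi, Moreau, Leclerc, Oyelaran, Halvorsen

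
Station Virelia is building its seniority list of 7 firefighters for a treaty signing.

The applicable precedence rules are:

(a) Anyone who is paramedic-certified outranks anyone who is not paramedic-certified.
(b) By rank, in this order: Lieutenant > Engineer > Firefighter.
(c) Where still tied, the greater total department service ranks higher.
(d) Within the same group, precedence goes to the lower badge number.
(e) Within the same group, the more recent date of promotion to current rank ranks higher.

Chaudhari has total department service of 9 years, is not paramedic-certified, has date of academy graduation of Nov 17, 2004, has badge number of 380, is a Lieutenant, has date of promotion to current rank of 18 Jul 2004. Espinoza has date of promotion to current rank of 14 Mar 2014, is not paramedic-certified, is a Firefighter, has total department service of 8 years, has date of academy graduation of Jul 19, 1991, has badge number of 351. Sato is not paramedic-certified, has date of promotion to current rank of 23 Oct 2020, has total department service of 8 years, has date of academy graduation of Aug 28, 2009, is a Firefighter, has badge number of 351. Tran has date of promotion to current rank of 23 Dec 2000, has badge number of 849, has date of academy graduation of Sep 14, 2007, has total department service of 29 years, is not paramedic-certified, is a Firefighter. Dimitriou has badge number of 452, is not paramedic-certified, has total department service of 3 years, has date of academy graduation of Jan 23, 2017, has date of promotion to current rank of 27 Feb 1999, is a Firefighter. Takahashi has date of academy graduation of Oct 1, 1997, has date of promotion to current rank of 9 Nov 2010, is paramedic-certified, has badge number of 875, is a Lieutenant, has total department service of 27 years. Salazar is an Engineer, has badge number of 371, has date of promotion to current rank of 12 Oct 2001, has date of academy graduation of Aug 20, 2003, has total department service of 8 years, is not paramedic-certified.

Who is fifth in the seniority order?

Sato

By the first rule: Takahashi (paramedic-certified); then Chaudhari, Salazar, Tran, Sato, Espinoza and Dimitriou (each not paramedic-certified).
Among Chaudhari, Salazar, Tran, Sato, Espinoza and Dimitriou, by rank: Chaudhari (Lieutenant) before Salazar (Engineer) before Tran, Sato, Espinoza and Dimitriou (Firefighter).
Among Tran, Sato, Espinoza and Dimitriou, by total department service (higher first): Tran (29 years) before Sato and Espinoza (8 years) before Dimitriou (3 years).
Sato and Espinoza both have badge number 351, so the next rule applies.
Among Sato and Espinoza, by date of promotion to current rank (later first): Sato (23 Oct 2020) before Espinoza (14 Mar 2014).
Order: Takahashi, Chaudhari, Salazar, Tran, Sato, Espinoza, Dimitriou.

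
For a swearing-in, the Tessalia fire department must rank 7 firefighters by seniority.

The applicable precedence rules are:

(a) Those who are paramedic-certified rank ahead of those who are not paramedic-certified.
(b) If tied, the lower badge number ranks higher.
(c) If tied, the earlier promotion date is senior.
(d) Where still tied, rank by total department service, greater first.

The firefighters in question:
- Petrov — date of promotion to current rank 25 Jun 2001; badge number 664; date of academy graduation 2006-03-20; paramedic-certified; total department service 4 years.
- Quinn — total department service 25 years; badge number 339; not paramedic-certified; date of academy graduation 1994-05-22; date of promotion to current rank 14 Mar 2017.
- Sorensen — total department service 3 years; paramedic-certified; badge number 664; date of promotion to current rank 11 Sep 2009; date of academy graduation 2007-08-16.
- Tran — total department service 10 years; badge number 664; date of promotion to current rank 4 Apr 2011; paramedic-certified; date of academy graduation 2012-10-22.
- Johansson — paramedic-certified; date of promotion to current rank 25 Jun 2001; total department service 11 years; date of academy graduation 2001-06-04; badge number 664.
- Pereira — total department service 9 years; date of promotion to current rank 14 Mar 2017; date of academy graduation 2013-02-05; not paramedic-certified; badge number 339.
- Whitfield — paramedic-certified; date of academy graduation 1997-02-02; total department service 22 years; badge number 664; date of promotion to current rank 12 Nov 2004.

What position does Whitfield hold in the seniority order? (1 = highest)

3

By the first rule: Johansson, Petrov, Whitfield, Sorensen and Tran (each paramedic-certified); then Quinn and Pereira (both not paramedic-certified).
Johansson, Petrov, Whitfield, Sorensen and Tran all have badge number 664, so the next rule applies.
Among Johansson, Petrov, Whitfield, Sorensen and Tran, by date of promotion to current rank (earlier first): Johansson and Petrov (25 Jun 2001) before Whitfield (12 Nov 2004) before Sorensen (11 Sep 2009) before Tran (4 Apr 2011).
Among Johansson and Petrov, by total department service (higher first): Johansson (11 years) before Petrov (4 years).
Quinn and Pereira both have badge number 339, so the next rule applies.
Quinn and Pereira both have date of promotion to current rank 14 Mar 2017, so the next rule applies.
Among Quinn and Pereira, by total department service (higher first): Quinn (25 years) before Pereira (9 years).
Order: Johansson, Petrov, Whitfield, Sorensen, Tran, Quinn, Pereira. So position 3.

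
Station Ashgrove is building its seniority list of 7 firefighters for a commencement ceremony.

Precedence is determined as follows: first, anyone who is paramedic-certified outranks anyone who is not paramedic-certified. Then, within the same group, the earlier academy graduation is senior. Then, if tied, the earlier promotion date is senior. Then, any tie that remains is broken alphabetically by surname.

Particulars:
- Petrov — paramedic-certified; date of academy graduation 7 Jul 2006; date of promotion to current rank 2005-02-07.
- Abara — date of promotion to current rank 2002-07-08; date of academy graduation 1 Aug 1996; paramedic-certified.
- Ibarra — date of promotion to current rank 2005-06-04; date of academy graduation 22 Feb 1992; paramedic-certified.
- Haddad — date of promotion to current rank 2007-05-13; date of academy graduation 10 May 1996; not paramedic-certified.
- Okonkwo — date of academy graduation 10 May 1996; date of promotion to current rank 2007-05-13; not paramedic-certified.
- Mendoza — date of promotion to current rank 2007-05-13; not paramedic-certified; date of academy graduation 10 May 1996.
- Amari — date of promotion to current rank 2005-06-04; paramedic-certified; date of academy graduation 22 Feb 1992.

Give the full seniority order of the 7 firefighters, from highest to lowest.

By the first rule: Amari, Ibarra, Abara and Petrov (each paramedic-certified); then Haddad, Mendoza and Okonkwo (each not paramedic-certified).
Among Amari, Ibarra, Abara and Petrov, by date of academy graduation (earlier first): Amari and Ibarra (22 Feb 1992) before Abara (1 Aug 1996) before Petrov (7 Jul 2006).
Amari and Ibarra both have date of promotion to current rank 2005-06-04, so the next rule applies.
Among Amari and Ibarra, alphabetically by surname: Amari before Ibarra.
Haddad, Mendoza and Okonkwo all have date of academy graduation 10 May 1996, so the next rule applies.
Haddad, Mendoza and Okonkwo all have date of promotion to current rank 2007-05-13, so the next rule applies.
Among Haddad, Mendoza and Okonkwo, alphabetically by surname: Haddad before Mendoza before Okonkwo.
Full order: Amari, Ibarra, Abara, Petrov, Haddad, Mendoza, Okonkwo.

Amari, Ibarra, Abara, Petrov, Haddad, Mendoza, Okonkwo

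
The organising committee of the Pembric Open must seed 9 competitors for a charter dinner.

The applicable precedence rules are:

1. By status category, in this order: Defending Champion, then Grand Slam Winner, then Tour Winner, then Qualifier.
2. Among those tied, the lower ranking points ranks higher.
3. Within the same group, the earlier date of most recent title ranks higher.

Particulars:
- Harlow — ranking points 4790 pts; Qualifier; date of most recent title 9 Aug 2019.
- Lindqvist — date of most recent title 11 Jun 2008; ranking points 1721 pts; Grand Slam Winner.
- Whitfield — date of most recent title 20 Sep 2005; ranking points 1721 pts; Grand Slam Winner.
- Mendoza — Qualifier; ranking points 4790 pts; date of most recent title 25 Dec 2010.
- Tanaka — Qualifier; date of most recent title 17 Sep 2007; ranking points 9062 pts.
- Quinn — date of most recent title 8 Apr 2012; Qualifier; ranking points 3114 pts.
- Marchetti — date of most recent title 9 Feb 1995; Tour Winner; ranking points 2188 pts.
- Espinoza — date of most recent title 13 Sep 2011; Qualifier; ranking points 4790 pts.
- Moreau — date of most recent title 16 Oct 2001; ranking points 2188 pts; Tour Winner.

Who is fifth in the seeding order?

Quinn

By status category: Whitfield and Lindqvist (Grand Slam Winner); then Marchetti and Moreau (Tour Winner); then Quinn, Mendoza, Espinoza, Harlow and Tanaka (Qualifier).
Whitfield and Lindqvist both have ranking points 1721 pts, so the next rule applies.
Among Whitfield and Lindqvist, by date of most recent title (earlier first): Whitfield (20 Sep 2005) before Lindqvist (11 Jun 2008).
Marchetti and Moreau both have ranking points 2188 pts, so the next rule applies.
Among Marchetti and Moreau, by date of most recent title (earlier first): Marchetti (9 Feb 1995) before Moreau (16 Oct 2001).
Among Quinn, Mendoza, Espinoza, Harlow and Tanaka, by ranking points (lower first): Quinn (3114 pts) before Mendoza, Espinoza and Harlow (4790 pts) before Tanaka (9062 pts).
Among Mendoza, Espinoza and Harlow, by date of most recent title (earlier first): Mendoza (25 Dec 2010) before Espinoza (13 Sep 2011) before Harlow (9 Aug 2019).
Order: Whitfield, Lindqvist, Marchetti, Moreau, Quinn, Mendoza, Espinoza, Harlow, Tanaka.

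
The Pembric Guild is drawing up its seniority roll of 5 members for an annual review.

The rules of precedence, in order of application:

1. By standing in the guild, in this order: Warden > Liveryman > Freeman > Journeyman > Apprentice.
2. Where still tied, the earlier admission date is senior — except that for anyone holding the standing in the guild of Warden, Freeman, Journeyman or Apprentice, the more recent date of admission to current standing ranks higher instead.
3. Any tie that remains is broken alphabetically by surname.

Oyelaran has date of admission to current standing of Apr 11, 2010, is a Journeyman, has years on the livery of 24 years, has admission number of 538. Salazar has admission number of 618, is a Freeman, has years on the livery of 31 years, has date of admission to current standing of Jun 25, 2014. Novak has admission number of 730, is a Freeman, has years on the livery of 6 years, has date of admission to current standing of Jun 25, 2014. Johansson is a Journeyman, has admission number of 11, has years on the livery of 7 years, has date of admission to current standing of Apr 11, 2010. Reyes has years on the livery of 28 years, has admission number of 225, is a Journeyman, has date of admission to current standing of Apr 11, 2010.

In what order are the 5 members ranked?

Novak, Salazar, Johansson, Oyelaran, Reyes

By standing in the guild: Novak and Salazar (Freeman); then Johansson, Oyelaran and Reyes (Journeyman).
Novak and Salazar both have date of admission to current standing Jun 25, 2014, so the next rule applies.
Among Novak and Salazar, alphabetically by surname: Novak before Salazar.
Johansson, Oyelaran and Reyes all have date of admission to current standing Apr 11, 2010, so the next rule applies.
Among Johansson, Oyelaran and Reyes, alphabetically by surname: Johansson before Oyelaran before Reyes.
Full order: Novak, Salazar, Johansson, Oyelaran, Reyes.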